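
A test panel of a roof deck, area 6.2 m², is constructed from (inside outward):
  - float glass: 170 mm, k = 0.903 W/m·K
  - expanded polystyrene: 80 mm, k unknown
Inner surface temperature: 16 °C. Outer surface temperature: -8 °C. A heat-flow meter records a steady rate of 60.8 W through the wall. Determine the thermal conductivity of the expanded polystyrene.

Series thermal resistances:
R_float glass = L/(kA) = 0.17/(0.903×6.2) = 0.03036 K/W
Sum of known resistances R_other = 0.03036 K/W
Total R = ΔT/Q = 24/60.8 = 0.3947 K/W
R_expanded polystyrene = R_total − R_other = 0.3644 K/W
k = L/(R·A) = 0.08/(0.3644×6.2)

k ≈ 0.0354 W/(m·K)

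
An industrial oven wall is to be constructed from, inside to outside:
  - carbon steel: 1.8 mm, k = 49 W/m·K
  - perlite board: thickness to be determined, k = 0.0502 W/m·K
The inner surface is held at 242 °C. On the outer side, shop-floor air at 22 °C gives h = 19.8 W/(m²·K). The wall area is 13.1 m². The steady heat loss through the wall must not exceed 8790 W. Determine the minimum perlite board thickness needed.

L ≈ 13.9 mm

Thermal resistances in series:
R_carbon steel = L/(kA) = 0.0018/(49×13.1) = 2.804×10^-6 K/W
R_outer film = 1/(h_o·A) = 1/(19.8×13.1) = 0.003855 K/W
Sum of the known resistances R_other = 0.003858 K/W
Required total resistance R_tot = ΔT/Q_allow = 220/8790 = 0.02503 K/W
R_perlite board = R_tot − R_other = 0.02117 K/W
L = R·k·A = 0.02117×0.0502×13.1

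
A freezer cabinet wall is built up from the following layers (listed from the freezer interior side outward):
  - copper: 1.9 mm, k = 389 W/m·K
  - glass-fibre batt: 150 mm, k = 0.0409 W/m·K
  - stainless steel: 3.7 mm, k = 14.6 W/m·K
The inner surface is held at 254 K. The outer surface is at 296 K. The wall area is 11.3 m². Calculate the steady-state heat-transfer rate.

Q ≈ 129 W

Series thermal resistances:
R_copper = L/(kA) = 0.0019/(389×11.3) = 4.322×10^-7 K/W
R_glass-fibre batt = L/(kA) = 0.15/(0.0409×11.3) = 0.3246 K/W
R_stainless steel = L/(kA) = 0.0037/(14.6×11.3) = 2.243×10^-5 K/W
R_total = 0.3246 K/W
Q = ΔT / R_total = 42 / 0.3246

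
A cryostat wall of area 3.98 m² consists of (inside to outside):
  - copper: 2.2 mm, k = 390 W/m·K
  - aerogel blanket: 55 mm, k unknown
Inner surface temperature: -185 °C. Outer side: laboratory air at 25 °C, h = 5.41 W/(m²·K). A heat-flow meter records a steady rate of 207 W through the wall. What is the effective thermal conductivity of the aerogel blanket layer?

k ≈ 0.0143 W/(m·K)

Series thermal resistances:
R_copper = L/(kA) = 0.0022/(390×3.98) = 1.417×10^-6 K/W
R_outer film = 1/(h_o·A) = 1/(5.41×3.98) = 0.04644 K/W
Sum of known resistances R_other = 0.04644 K/W
Total R = ΔT/Q = 210/207 = 1.014 K/W
R_aerogel blanket = R_total − R_other = 0.968 K/W
k = L/(R·A) = 0.055/(0.968×3.98)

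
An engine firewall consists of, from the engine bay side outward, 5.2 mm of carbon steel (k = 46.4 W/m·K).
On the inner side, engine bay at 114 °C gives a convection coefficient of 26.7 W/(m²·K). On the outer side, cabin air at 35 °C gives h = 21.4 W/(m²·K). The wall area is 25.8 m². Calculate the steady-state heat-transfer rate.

Series thermal resistances:
R_inner film = 1/(h_i·A) = 1/(26.7×25.8) = 0.001452 K/W
R_carbon steel = L/(kA) = 0.0052/(46.4×25.8) = 4.344×10^-6 K/W
R_outer film = 1/(h_o·A) = 1/(21.4×25.8) = 0.001811 K/W
R_total = 0.003267 K/W
Q = ΔT / R_total = 79 / 0.003267

Q ≈ 24200 W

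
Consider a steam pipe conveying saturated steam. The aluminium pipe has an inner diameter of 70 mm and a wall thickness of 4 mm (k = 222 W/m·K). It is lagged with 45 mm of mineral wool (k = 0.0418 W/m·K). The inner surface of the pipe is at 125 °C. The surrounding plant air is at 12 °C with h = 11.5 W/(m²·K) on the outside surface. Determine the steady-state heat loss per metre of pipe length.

For a radial system each layer contributes R = ln(r_out/r_in)/(2πkL); films add R = 1/(hA).
R_aluminium pipe wall = ln(39/35)/(2π×222×1) = 7.758×10^-5 K/W
R_mineral wool = ln(84/39)/(2π×0.0418×1) = 2.921 K/W
R_outer film = 1/(h_o·2πr_oL) = 1/(11.5×2π×0.084×1) = 0.1648 K/W
R_total = 3.086 K/W
Q = ΔT/R_total = 113/3.086

q′ ≈ 36.6 W/m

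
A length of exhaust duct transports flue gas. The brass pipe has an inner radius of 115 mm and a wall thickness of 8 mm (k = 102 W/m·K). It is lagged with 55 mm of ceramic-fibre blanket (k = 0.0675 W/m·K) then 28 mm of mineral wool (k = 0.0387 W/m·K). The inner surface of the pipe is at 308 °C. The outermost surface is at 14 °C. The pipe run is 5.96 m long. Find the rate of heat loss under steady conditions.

Q ≈ 1190 W

Cylindrical conduction, so R = ln(r₂/r₁)/(2πkL) per layer, in series:
R_brass pipe wall = ln(123/115)/(2π×102×5.96) = 1.761×10^-5 K/W
R_ceramic-fibre blanket = ln(178/123)/(2π×0.0675×5.96) = 0.1462 K/W
R_mineral wool = ln(206/178)/(2π×0.0387×5.96) = 0.1008 K/W
R_total = 0.247 K/W
Q = ΔT/R_total = 294/0.247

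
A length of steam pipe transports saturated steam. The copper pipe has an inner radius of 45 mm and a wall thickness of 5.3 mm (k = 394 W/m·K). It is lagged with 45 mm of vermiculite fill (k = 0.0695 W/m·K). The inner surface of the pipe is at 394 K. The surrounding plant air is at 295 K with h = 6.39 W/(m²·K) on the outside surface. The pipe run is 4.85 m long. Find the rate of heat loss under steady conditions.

Q ≈ 278 W

Treating each annulus and film as a series resistance:
R_copper pipe wall = ln(50.3/45)/(2π×394×4.85) = 9.273×10^-6 K/W
R_vermiculite fill = ln(95.3/50.3)/(2π×0.0695×4.85) = 0.3017 K/W
R_outer film = 1/(h_o·2πr_oL) = 1/(6.39×2π×0.0953×4.85) = 0.05389 K/W
R_total = 0.3556 K/W
Q = ΔT/R_total = 99/0.3556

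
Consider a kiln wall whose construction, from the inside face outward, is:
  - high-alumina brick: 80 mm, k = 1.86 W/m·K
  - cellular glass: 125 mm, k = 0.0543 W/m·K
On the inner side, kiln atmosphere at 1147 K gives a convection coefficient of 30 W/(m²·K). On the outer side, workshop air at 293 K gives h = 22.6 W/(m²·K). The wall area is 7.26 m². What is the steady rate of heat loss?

Q ≈ 2560 W

Using the resistance-network approach (series):
R_inner film = 1/(h_i·A) = 1/(30×7.26) = 0.004591 K/W
R_high-alumina brick = L/(kA) = 0.08/(1.86×7.26) = 0.005924 K/W
R_cellular glass = L/(kA) = 0.125/(0.0543×7.26) = 0.3171 K/W
R_outer film = 1/(h_o·A) = 1/(22.6×7.26) = 0.006095 K/W
R_total = 0.3337 K/W
Q = ΔT / R_total = 854 / 0.3337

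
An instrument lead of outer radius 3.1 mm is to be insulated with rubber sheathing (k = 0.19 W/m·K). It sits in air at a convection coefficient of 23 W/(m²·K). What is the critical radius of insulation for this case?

For a cylinder r_cr = k/h = 0.19/23
r_cr = 8.26 mm; since the bare radius (3.1 mm) is below r_cr, adding a thin layer of insulation will *increase* heat loss.

r_cr ≈ 8.26 mm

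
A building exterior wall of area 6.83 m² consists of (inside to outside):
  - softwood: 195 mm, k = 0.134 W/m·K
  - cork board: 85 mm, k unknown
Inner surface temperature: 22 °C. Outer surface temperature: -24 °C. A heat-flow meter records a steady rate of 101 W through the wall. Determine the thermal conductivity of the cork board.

k ≈ 0.0513 W/(m·K)

Model the wall as resistances in series:
R_softwood = L/(kA) = 0.195/(0.134×6.83) = 0.2131 K/W
Sum of known resistances R_other = 0.2131 K/W
Total R = ΔT/Q = 46/101 = 0.4554 K/W
R_cork board = R_total − R_other = 0.2424 K/W
k = L/(R·A) = 0.085/(0.2424×6.83)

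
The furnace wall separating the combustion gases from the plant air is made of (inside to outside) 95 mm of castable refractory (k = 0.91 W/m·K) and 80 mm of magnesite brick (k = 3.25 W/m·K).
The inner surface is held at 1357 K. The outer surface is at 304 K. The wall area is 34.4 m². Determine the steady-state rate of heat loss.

Model the wall as resistances in series:
R_castable refractory = L/(kA) = 0.095/(0.91×34.4) = 0.003035 K/W
R_magnesite brick = L/(kA) = 0.08/(3.25×34.4) = 7.156×10^-4 K/W
R_total = 0.00375 K/W
Q = ΔT / R_total = 1053 / 0.00375

Q ≈ 281000 W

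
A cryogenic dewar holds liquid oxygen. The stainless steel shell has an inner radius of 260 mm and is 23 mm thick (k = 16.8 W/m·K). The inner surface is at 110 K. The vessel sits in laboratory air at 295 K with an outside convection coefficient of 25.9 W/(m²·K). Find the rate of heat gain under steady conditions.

Spherical conduction: R = (1/r_in − 1/r_out)/(4πk) per layer; series-sum.
R_stainless steel shell = (1/0.26 − 1/0.283)/(4π×16.8) = 0.001481 K/W
R_outer film = 1/(h·4πr_o²) = 1/(25.9×4π×0.283²) = 0.03836 K/W
R_total = 0.03984 K/W
Q = ΔT/R_total = 185/0.03984

Q ≈ 4640 W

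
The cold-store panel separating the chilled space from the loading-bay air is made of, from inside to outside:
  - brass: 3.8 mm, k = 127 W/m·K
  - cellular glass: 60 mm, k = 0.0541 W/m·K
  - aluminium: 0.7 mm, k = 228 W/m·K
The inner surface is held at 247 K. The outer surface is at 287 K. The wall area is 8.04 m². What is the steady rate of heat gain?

Series thermal resistances:
R_brass = L/(kA) = 0.0038/(127×8.04) = 3.722×10^-6 K/W
R_cellular glass = L/(kA) = 0.06/(0.0541×8.04) = 0.1379 K/W
R_aluminium = L/(kA) = 0.0007/(228×8.04) = 3.819×10^-7 K/W
R_total = 0.1379 K/W
Q = ΔT / R_total = 40 / 0.1379

Q ≈ 290 W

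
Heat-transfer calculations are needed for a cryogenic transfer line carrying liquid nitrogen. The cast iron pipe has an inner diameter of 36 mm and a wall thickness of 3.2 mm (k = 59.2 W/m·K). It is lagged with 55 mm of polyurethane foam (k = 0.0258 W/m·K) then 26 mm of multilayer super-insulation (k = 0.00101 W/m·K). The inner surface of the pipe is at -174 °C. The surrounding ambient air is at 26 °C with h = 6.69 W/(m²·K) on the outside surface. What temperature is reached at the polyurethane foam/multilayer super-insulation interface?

Treating each annulus and film as a series resistance:
R_cast iron pipe wall = ln(21.2/18)/(2π×59.2×1) = 4.399×10^-4 K/W
R_polyurethane foam = ln(76.2/21.2)/(2π×0.0258×1) = 7.892 K/W
R_multilayer super-insulation = ln(102.2/76.2)/(2π×0.00101×1) = 46.26 K/W
R_outer film = 1/(h_o·2πr_oL) = 1/(6.69×2π×0.1022×1) = 0.2328 K/W
R_total = 54.39 K/W
Q = ΔT/R_total = 200/54.39
Q = 3.68 W/m
T_interface = T_inner + Q·ΣR(inner→interface) = -174 + 3.68×7.893

T ≈ -145 °C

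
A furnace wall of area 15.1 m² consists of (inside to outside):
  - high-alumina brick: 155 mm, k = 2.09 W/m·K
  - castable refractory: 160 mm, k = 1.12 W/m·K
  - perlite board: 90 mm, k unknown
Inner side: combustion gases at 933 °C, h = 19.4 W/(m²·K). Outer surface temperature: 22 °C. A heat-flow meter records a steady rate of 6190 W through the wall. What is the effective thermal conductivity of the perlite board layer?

Series thermal resistances:
R_inner film = 1/(h_i·A) = 1/(19.4×15.1) = 0.003414 K/W
R_high-alumina brick = L/(kA) = 0.155/(2.09×15.1) = 0.004911 K/W
R_castable refractory = L/(kA) = 0.16/(1.12×15.1) = 0.009461 K/W
Sum of known resistances R_other = 0.01779 K/W
Total R = ΔT/Q = 911/6190 = 0.1472 K/W
R_perlite board = R_total − R_other = 0.1294 K/W
k = L/(R·A) = 0.09/(0.1294×15.1)

k ≈ 0.0461 W/(m·K)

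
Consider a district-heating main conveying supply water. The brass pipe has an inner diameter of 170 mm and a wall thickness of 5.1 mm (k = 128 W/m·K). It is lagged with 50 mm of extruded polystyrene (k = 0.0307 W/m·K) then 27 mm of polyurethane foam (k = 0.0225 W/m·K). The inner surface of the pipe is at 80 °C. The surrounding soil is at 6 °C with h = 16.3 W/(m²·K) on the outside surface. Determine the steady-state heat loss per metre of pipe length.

q′ ≈ 20.6 W/m

Per-layer cylindrical resistances, series-summed:
R_brass pipe wall = ln(90.1/85)/(2π×128×1) = 7.245×10^-5 K/W
R_extruded polystyrene = ln(140.1/90.1)/(2π×0.0307×1) = 2.288 K/W
R_polyurethane foam = ln(167.1/140.1)/(2π×0.0225×1) = 1.247 K/W
R_outer film = 1/(h_o·2πr_oL) = 1/(16.3×2π×0.1671×1) = 0.05843 K/W
R_total = 3.594 K/W
Q = ΔT/R_total = 74/3.594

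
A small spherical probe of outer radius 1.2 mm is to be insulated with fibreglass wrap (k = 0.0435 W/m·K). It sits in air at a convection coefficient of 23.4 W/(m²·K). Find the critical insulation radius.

For a sphere r_cr = 2k/h = 2×0.0435/23.4
r_cr = 3.72 mm; since the bare radius (1.2 mm) is below r_cr, adding a thin layer of insulation will *increase* heat loss.

r_cr ≈ 3.72 mm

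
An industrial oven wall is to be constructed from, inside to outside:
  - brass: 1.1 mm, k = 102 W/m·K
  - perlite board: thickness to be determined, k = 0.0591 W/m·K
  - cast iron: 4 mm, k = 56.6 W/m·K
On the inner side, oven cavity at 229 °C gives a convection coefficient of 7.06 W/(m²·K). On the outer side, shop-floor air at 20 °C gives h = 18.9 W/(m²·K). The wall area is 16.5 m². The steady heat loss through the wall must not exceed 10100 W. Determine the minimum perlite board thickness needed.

L ≈ 8.68 mm

Series thermal resistances:
R_inner film = 1/(h_i·A) = 1/(7.06×16.5) = 0.008584 K/W
R_brass = L/(kA) = 0.0011/(102×16.5) = 6.536×10^-7 K/W
R_cast iron = L/(kA) = 0.004/(56.6×16.5) = 4.283×10^-6 K/W
R_outer film = 1/(h_o·A) = 1/(18.9×16.5) = 0.003207 K/W
Sum of the known resistances R_other = 0.0118 K/W
Required total resistance R_tot = ΔT/Q_allow = 209/10100 = 0.02069 K/W
R_perlite board = R_tot − R_other = 0.008897 K/W
L = R·k·A = 0.008897×0.0591×16.5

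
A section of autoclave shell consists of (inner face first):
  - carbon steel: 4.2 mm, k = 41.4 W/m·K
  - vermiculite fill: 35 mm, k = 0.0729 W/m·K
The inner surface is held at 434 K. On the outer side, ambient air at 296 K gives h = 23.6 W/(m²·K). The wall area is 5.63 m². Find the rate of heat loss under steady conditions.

Using the resistance-network approach (series):
R_carbon steel = L/(kA) = 0.0042/(41.4×5.63) = 1.802×10^-5 K/W
R_vermiculite fill = L/(kA) = 0.035/(0.0729×5.63) = 0.08528 K/W
R_outer film = 1/(h_o·A) = 1/(23.6×5.63) = 0.007526 K/W
R_total = 0.09282 K/W
Q = ΔT / R_total = 138 / 0.09282

Q ≈ 1490 W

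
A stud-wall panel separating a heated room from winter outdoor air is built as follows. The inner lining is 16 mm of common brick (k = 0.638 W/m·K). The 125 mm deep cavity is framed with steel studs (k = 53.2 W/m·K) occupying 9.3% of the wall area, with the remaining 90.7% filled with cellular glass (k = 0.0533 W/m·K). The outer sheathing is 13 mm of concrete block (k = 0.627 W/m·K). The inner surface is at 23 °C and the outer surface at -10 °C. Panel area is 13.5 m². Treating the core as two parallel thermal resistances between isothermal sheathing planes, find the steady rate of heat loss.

Sheathing layers in series; stud and cavity paths in parallel between them.
R_inner = 0.016/(0.638×13.5) = 0.001858 K/W
R_stud  = 0.125/(53.2×0.093×13.5) = 0.001871 K/W
R_cav   = 0.125/(0.0533×0.907×13.5) = 0.1915 K/W
1/R_core = 1/R_stud + 1/R_cav → R_core = 0.001853 K/W
R_outer = 0.013/(0.627×13.5) = 0.001536 K/W
R_total = 0.005247 K/W
Q = ΔT/R_total = 33/0.005247

Q ≈ 6290 W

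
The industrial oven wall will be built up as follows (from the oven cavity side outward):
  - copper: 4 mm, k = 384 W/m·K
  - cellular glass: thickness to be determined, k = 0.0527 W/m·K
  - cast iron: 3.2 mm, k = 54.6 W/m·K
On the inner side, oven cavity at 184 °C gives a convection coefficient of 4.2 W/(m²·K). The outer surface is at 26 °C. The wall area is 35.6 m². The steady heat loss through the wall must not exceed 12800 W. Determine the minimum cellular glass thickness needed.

L ≈ 10.6 mm

Treating each layer as a thermal resistance in series:
R_inner film = 1/(h_i·A) = 1/(4.2×35.6) = 0.006688 K/W
R_copper = L/(kA) = 0.004/(384×35.6) = 2.926×10^-7 K/W
R_cast iron = L/(kA) = 0.0032/(54.6×35.6) = 1.646×10^-6 K/W
Sum of the known resistances R_other = 0.00669 K/W
Required total resistance R_tot = ΔT/Q_allow = 158/12800 = 0.01234 K/W
R_cellular glass = R_tot − R_other = 0.005654 K/W
L = R·k·A = 0.005654×0.0527×35.6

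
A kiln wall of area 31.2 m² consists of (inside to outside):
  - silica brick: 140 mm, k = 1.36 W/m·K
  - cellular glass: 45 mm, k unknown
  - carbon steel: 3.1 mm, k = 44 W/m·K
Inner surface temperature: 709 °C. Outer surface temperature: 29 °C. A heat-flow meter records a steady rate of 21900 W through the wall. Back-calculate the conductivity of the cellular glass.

k ≈ 0.052 W/(m·K)

Model the wall as resistances in series:
R_silica brick = L/(kA) = 0.14/(1.36×31.2) = 0.003299 K/W
R_carbon steel = L/(kA) = 0.0031/(44×31.2) = 2.258×10^-6 K/W
Sum of known resistances R_other = 0.003302 K/W
Total R = ΔT/Q = 680/21900 = 0.03105 K/W
R_cellular glass = R_total − R_other = 0.02775 K/W
k = L/(R·A) = 0.045/(0.02775×31.2)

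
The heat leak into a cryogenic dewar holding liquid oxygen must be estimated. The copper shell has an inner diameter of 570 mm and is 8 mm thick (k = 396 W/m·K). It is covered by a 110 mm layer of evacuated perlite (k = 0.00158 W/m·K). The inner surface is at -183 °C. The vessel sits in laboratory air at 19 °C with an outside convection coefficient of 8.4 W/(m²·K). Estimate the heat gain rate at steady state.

For a spherical shell R = (1/r₁ − 1/r₂)/(4πk); film R = 1/(h·4πr²). In series:
R_copper shell = (1/0.285 − 1/0.293)/(4π×396) = 1.925×10^-5 K/W
R_evacuated perlite = (1/0.293 − 1/0.403)/(4π×0.00158) = 46.92 K/W
R_outer film = 1/(h·4πr_o²) = 1/(8.4×4π×0.403²) = 0.05833 K/W
R_total = 46.98 K/W
Q = ΔT/R_total = 202/46.98

Q ≈ 4.3 W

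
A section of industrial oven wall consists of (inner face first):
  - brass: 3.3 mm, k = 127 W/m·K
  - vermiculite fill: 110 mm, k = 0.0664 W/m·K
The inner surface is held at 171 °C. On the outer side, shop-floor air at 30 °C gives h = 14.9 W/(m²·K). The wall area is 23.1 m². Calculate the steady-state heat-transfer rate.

Q ≈ 1890 W

Using the resistance-network approach (series):
R_brass = L/(kA) = 0.0033/(127×23.1) = 1.125×10^-6 K/W
R_vermiculite fill = L/(kA) = 0.11/(0.0664×23.1) = 0.07172 K/W
R_outer film = 1/(h_o·A) = 1/(14.9×23.1) = 0.002905 K/W
R_total = 0.07462 K/W
Q = ΔT / R_total = 141 / 0.07462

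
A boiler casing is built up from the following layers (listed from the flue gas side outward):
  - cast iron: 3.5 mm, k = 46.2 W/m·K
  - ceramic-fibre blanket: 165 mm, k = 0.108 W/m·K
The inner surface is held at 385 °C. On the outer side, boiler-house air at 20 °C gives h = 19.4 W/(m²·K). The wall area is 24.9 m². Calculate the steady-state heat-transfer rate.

Q ≈ 5750 W

Model the wall as resistances in series:
R_cast iron = L/(kA) = 0.0035/(46.2×24.9) = 3.042×10^-6 K/W
R_ceramic-fibre blanket = L/(kA) = 0.165/(0.108×24.9) = 0.06136 K/W
R_outer film = 1/(h_o·A) = 1/(19.4×24.9) = 0.00207 K/W
R_total = 0.06343 K/W
Q = ΔT / R_total = 365 / 0.06343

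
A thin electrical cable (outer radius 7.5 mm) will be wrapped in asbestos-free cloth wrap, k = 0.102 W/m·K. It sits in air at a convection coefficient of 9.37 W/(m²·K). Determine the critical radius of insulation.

r_cr ≈ 10.9 mm

For a cylinder r_cr = k/h = 0.102/9.37
r_cr = 10.9 mm; since the bare radius (7.5 mm) is below r_cr, adding a thin layer of insulation will *increase* heat loss.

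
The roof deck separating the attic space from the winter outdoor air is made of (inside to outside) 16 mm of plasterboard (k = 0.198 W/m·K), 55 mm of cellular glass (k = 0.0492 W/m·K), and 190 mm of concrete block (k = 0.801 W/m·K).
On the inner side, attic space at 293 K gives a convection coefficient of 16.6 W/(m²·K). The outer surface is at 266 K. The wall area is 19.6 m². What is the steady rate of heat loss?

Model the wall as resistances in series:
R_inner film = 1/(h_i·A) = 1/(16.6×19.6) = 0.003074 K/W
R_plasterboard = L/(kA) = 0.016/(0.198×19.6) = 0.004123 K/W
R_cellular glass = L/(kA) = 0.055/(0.0492×19.6) = 0.05704 K/W
R_concrete block = L/(kA) = 0.19/(0.801×19.6) = 0.0121 K/W
R_total = 0.07633 K/W
Q = ΔT / R_total = 27 / 0.07633

Q ≈ 354 W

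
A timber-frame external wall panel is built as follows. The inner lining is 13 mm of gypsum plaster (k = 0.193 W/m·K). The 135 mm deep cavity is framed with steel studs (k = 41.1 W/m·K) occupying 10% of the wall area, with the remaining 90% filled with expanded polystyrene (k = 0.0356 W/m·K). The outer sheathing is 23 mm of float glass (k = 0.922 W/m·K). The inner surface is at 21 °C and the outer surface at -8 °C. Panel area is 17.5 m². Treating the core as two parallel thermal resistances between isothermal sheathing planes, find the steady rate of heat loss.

Sheathing layers in series; stud and cavity paths in parallel between them.
R_inner = 0.013/(0.193×17.5) = 0.003849 K/W
R_stud  = 0.135/(41.1×0.1×17.5) = 0.001877 K/W
R_cav   = 0.135/(0.0356×0.9×17.5) = 0.2408 K/W
1/R_core = 1/R_stud + 1/R_cav → R_core = 0.001862 K/W
R_outer = 0.023/(0.922×17.5) = 0.001425 K/W
R_total = 0.007137 K/W
Q = ΔT/R_total = 29/0.007137

Q ≈ 4060 W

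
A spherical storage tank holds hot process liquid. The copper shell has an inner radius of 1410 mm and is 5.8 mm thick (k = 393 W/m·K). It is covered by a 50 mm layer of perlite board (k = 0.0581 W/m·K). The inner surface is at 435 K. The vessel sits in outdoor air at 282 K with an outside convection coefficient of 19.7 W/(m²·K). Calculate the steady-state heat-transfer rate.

Q ≈ 4390 W

Each spherical layer contributes R = (1/r_i − 1/r_o)/(4πk):
R_copper shell = (1/1.41 − 1/1.4158)/(4π×393) = 5.883×10^-7 K/W
R_perlite board = (1/1.4158 − 1/1.4658)/(4π×0.0581) = 0.033 K/W
R_outer film = 1/(h·4πr_o²) = 1/(19.7×4π×1.4658²) = 0.00188 K/W
R_total = 0.03488 K/W
Q = ΔT/R_total = 153/0.03488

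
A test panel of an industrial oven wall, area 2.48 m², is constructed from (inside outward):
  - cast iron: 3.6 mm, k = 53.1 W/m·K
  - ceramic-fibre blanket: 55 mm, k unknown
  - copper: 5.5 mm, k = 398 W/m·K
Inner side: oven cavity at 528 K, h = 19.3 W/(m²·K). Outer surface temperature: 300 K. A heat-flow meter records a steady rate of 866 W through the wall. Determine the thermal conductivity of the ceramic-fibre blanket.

k ≈ 0.0915 W/(m·K)

Series thermal resistances:
R_inner film = 1/(h_i·A) = 1/(19.3×2.48) = 0.02089 K/W
R_cast iron = L/(kA) = 0.0036/(53.1×2.48) = 2.734×10^-5 K/W
R_copper = L/(kA) = 0.0055/(398×2.48) = 5.572×10^-6 K/W
Sum of known resistances R_other = 0.02093 K/W
Total R = ΔT/Q = 228/866 = 0.2633 K/W
R_ceramic-fibre blanket = R_total − R_other = 0.2424 K/W
k = L/(R·A) = 0.055/(0.2424×2.48)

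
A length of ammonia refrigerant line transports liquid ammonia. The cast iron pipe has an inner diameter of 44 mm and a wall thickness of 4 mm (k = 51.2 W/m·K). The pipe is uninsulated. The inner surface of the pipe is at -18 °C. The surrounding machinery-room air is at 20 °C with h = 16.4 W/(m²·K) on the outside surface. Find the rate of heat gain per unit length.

Radial resistances (cylindrical: R_cond = ln(r_o/r_i)/(2πkL), R_conv = 1/(h·2πrL)):
R_cast iron pipe wall = ln(26/22)/(2π×51.2×1) = 5.193×10^-4 K/W
R_outer film = 1/(h_o·2πr_oL) = 1/(16.4×2π×0.026×1) = 0.3733 K/W
R_total = 0.3738 K/W
Q = ΔT/R_total = 38/0.3738

q′ ≈ 102 W/m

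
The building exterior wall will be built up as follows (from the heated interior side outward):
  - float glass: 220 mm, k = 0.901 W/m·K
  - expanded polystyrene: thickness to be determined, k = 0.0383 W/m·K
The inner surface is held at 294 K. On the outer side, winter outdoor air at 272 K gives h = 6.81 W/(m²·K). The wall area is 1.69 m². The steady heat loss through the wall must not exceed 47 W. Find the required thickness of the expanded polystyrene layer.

Using the resistance-network approach (series):
R_float glass = L/(kA) = 0.22/(0.901×1.69) = 0.1445 K/W
R_outer film = 1/(h_o·A) = 1/(6.81×1.69) = 0.08689 K/W
Sum of the known resistances R_other = 0.2314 K/W
Required total resistance R_tot = ΔT/Q_allow = 22/47 = 0.4681 K/W
R_expanded polystyrene = R_tot − R_other = 0.2367 K/W
L = R·k·A = 0.2367×0.0383×1.69

L ≈ 15.3 mm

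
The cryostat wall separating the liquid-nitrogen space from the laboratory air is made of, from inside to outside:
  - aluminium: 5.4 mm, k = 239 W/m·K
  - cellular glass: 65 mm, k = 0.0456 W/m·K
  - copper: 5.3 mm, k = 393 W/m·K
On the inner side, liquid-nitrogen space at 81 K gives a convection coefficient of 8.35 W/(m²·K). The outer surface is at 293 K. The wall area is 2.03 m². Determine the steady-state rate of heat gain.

Q ≈ 279 W

Model the wall as resistances in series:
R_inner film = 1/(h_i·A) = 1/(8.35×2.03) = 0.059 K/W
R_aluminium = L/(kA) = 0.0054/(239×2.03) = 1.113×10^-5 K/W
R_cellular glass = L/(kA) = 0.065/(0.0456×2.03) = 0.7022 K/W
R_copper = L/(kA) = 0.0053/(393×2.03) = 6.643×10^-6 K/W
R_total = 0.7612 K/W
Q = ΔT / R_total = 212 / 0.7612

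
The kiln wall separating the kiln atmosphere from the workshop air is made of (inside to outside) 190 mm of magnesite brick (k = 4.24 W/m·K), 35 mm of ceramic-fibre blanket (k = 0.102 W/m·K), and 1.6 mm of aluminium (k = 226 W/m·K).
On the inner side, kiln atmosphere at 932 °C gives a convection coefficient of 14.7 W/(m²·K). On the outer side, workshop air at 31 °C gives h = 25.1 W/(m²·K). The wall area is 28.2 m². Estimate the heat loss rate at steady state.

Q ≈ 51200 W

Model the wall as resistances in series:
R_inner film = 1/(h_i·A) = 1/(14.7×28.2) = 0.002412 K/W
R_magnesite brick = L/(kA) = 0.19/(4.24×28.2) = 0.001589 K/W
R_ceramic-fibre blanket = L/(kA) = 0.035/(0.102×28.2) = 0.01217 K/W
R_aluminium = L/(kA) = 0.0016/(226×28.2) = 2.511×10^-7 K/W
R_outer film = 1/(h_o·A) = 1/(25.1×28.2) = 0.001413 K/W
R_total = 0.01758 K/W
Q = ΔT / R_total = 901 / 0.01758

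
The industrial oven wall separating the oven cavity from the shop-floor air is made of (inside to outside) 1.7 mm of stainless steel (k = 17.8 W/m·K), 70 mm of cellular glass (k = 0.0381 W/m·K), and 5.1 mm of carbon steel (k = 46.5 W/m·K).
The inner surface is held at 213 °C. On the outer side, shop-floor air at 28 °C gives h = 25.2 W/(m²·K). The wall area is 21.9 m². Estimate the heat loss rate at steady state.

Q ≈ 2160 W

Model the wall as resistances in series:
R_stainless steel = L/(kA) = 0.0017/(17.8×21.9) = 4.361×10^-6 K/W
R_cellular glass = L/(kA) = 0.07/(0.0381×21.9) = 0.08389 K/W
R_carbon steel = L/(kA) = 0.0051/(46.5×21.9) = 5.008×10^-6 K/W
R_outer film = 1/(h_o·A) = 1/(25.2×21.9) = 0.001812 K/W
R_total = 0.08571 K/W
Q = ΔT / R_total = 185 / 0.08571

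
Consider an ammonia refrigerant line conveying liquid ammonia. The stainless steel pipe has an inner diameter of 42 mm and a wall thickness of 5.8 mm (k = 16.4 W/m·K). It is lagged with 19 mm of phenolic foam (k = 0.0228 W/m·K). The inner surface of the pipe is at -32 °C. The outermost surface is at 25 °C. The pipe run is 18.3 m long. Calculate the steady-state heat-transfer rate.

Q ≈ 279 W

Treating each annulus and film as a series resistance:
R_stainless steel pipe wall = ln(26.8/21)/(2π×16.4×18.3) = 1.293×10^-4 K/W
R_phenolic foam = ln(45.8/26.8)/(2π×0.0228×18.3) = 0.2044 K/W
R_total = 0.2045 K/W
Q = ΔT/R_total = 57/0.2045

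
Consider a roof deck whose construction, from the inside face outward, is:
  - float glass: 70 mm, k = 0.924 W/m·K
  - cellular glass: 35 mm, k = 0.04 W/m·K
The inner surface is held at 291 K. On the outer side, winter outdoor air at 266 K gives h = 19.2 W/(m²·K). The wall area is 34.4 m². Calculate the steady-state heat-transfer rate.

Series thermal resistances:
R_float glass = L/(kA) = 0.07/(0.924×34.4) = 0.002202 K/W
R_cellular glass = L/(kA) = 0.035/(0.04×34.4) = 0.02544 K/W
R_outer film = 1/(h_o·A) = 1/(19.2×34.4) = 0.001514 K/W
R_total = 0.02915 K/W
Q = ΔT / R_total = 25 / 0.02915

Q ≈ 858 W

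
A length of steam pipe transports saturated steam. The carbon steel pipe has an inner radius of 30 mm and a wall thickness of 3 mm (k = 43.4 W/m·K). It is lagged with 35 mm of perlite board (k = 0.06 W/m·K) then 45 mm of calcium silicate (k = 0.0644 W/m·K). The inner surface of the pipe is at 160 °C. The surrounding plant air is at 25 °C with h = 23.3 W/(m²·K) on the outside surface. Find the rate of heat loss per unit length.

q′ ≈ 41.7 W/m

Per-layer cylindrical resistances, series-summed:
R_carbon steel pipe wall = ln(33/30)/(2π×43.4×1) = 3.495×10^-4 K/W
R_perlite board = ln(68/33)/(2π×0.06×1) = 1.918 K/W
R_calcium silicate = ln(113/68)/(2π×0.0644×1) = 1.255 K/W
R_outer film = 1/(h_o·2πr_oL) = 1/(23.3×2π×0.113×1) = 0.06045 K/W
R_total = 3.234 K/W
Q = ΔT/R_total = 135/3.234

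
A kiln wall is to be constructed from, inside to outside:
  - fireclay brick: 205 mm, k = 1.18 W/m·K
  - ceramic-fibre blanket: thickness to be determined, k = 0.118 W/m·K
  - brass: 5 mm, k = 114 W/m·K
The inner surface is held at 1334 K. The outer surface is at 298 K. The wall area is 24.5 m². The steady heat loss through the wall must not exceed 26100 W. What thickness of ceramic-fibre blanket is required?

L ≈ 94.2 mm

Model the wall as resistances in series:
R_fireclay brick = L/(kA) = 0.205/(1.18×24.5) = 0.007091 K/W
R_brass = L/(kA) = 0.005/(114×24.5) = 1.79×10^-6 K/W
Sum of the known resistances R_other = 0.007093 K/W
Required total resistance R_tot = ΔT/Q_allow = 1036/26100 = 0.03969 K/W
R_ceramic-fibre blanket = R_tot − R_other = 0.0326 K/W
L = R·k·A = 0.0326×0.118×24.5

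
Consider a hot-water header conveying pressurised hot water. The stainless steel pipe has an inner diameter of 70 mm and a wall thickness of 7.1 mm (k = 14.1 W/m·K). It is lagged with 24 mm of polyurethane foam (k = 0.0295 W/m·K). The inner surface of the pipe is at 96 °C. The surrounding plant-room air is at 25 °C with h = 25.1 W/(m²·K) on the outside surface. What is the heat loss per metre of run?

For a radial system each layer contributes R = ln(r_out/r_in)/(2πkL); films add R = 1/(hA).
R_stainless steel pipe wall = ln(42.1/35)/(2π×14.1×1) = 0.002085 K/W
R_polyurethane foam = ln(66.1/42.1)/(2π×0.0295×1) = 2.434 K/W
R_outer film = 1/(h_o·2πr_oL) = 1/(25.1×2π×0.0661×1) = 0.09593 K/W
R_total = 2.532 K/W
Q = ΔT/R_total = 71/2.532

q′ ≈ 28 W/m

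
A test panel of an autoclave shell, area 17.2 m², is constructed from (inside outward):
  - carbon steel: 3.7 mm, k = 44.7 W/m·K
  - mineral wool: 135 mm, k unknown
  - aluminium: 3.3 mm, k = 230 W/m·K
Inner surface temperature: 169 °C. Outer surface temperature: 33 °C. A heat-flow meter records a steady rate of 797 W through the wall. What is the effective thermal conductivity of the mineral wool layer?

Thermal resistances in series:
R_carbon steel = L/(kA) = 0.0037/(44.7×17.2) = 4.812×10^-6 K/W
R_aluminium = L/(kA) = 0.0033/(230×17.2) = 8.342×10^-7 K/W
Sum of known resistances R_other = 5.647×10^-6 K/W
Total R = ΔT/Q = 136/797 = 0.1706 K/W
R_mineral wool = R_total − R_other = 0.1706 K/W
k = L/(R·A) = 0.135/(0.1706×17.2)

k ≈ 0.046 W/(m·K)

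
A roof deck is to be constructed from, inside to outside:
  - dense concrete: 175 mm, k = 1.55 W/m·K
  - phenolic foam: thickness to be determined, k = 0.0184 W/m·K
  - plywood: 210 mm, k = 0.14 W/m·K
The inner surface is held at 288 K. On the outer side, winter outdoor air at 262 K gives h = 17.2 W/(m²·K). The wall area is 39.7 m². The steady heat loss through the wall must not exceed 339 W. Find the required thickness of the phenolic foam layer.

Thermal resistances in series:
R_dense concrete = L/(kA) = 0.175/(1.55×39.7) = 0.002844 K/W
R_plywood = L/(kA) = 0.21/(0.14×39.7) = 0.03778 K/W
R_outer film = 1/(h_o·A) = 1/(17.2×39.7) = 0.001464 K/W
Sum of the known resistances R_other = 0.04209 K/W
Required total resistance R_tot = ΔT/Q_allow = 26/339 = 0.0767 K/W
R_phenolic foam = R_tot − R_other = 0.0346 K/W
L = R·k·A = 0.0346×0.0184×39.7

L ≈ 25.3 mm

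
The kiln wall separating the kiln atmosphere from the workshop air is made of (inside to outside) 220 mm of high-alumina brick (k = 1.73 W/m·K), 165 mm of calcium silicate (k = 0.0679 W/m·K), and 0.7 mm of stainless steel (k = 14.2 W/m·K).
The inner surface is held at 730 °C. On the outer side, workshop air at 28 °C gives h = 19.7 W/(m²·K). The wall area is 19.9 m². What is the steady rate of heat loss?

Q ≈ 5360 W

Treating each layer as a thermal resistance in series:
R_high-alumina brick = L/(kA) = 0.22/(1.73×19.9) = 0.00639 K/W
R_calcium silicate = L/(kA) = 0.165/(0.0679×19.9) = 0.1221 K/W
R_stainless steel = L/(kA) = 0.0007/(14.2×19.9) = 2.477×10^-6 K/W
R_outer film = 1/(h_o·A) = 1/(19.7×19.9) = 0.002551 K/W
R_total = 0.1311 K/W
Q = ΔT / R_total = 702 / 0.1311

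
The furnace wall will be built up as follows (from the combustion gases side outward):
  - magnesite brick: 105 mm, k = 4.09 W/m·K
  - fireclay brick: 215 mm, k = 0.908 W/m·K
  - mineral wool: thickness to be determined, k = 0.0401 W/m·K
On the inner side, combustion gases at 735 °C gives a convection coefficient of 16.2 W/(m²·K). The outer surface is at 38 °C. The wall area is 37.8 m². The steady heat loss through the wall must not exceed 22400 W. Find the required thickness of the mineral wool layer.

Series thermal resistances:
R_inner film = 1/(h_i·A) = 1/(16.2×37.8) = 0.001633 K/W
R_magnesite brick = L/(kA) = 0.105/(4.09×37.8) = 6.792×10^-4 K/W
R_fireclay brick = L/(kA) = 0.215/(0.908×37.8) = 0.006264 K/W
Sum of the known resistances R_other = 0.008576 K/W
Required total resistance R_tot = ΔT/Q_allow = 697/22400 = 0.03112 K/W
R_mineral wool = R_tot − R_other = 0.02254 K/W
L = R·k·A = 0.02254×0.0401×37.8

L ≈ 34.2 mm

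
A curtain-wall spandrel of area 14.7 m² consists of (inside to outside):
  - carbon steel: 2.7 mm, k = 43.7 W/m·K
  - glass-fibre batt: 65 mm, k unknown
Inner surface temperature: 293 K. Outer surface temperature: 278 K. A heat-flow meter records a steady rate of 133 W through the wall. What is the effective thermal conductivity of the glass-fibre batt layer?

k ≈ 0.0392 W/(m·K)

Thermal resistances in series:
R_carbon steel = L/(kA) = 0.0027/(43.7×14.7) = 4.203×10^-6 K/W
Sum of known resistances R_other = 4.203×10^-6 K/W
Total R = ΔT/Q = 15/133 = 0.1128 K/W
R_glass-fibre batt = R_total − R_other = 0.1128 K/W
k = L/(R·A) = 0.065/(0.1128×14.7)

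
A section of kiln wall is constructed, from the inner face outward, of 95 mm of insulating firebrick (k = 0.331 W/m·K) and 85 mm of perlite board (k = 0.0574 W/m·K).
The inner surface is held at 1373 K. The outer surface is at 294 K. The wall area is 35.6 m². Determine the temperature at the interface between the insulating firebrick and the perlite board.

T ≈ 1200 K

Using the resistance-network approach (series):
R_insulating firebrick = L/(kA) = 0.095/(0.331×35.6) = 0.008062 K/W
R_perlite board = L/(kA) = 0.085/(0.0574×35.6) = 0.0416 K/W
R_total = 0.04966 K/W;  Q = ΔT/R_total = 1079/0.04966 = 21730 W
T_interface = T_inner − Q·ΣR(inner→interface) = 1373 − 21700×0.008062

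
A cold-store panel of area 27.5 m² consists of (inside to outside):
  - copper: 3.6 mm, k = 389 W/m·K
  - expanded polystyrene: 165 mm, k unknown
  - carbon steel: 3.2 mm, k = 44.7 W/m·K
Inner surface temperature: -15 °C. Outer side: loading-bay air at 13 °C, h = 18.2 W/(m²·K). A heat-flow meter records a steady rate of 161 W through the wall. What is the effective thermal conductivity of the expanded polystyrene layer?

k ≈ 0.0349 W/(m·K)

Series thermal resistances:
R_copper = L/(kA) = 0.0036/(389×27.5) = 3.365×10^-7 K/W
R_carbon steel = L/(kA) = 0.0032/(44.7×27.5) = 2.603×10^-6 K/W
R_outer film = 1/(h_o·A) = 1/(18.2×27.5) = 0.001998 K/W
Sum of known resistances R_other = 0.002001 K/W
Total R = ΔT/Q = 28/161 = 0.1739 K/W
R_expanded polystyrene = R_total − R_other = 0.1719 K/W
k = L/(R·A) = 0.165/(0.1719×27.5)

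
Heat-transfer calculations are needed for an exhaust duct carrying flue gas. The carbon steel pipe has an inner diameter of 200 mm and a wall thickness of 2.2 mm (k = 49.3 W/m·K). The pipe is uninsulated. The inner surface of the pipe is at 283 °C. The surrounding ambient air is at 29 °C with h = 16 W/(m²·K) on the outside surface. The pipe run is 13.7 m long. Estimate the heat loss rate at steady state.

Q ≈ 35700 W

Radial resistances (cylindrical: R_cond = ln(r_o/r_i)/(2πkL), R_conv = 1/(h·2πrL)):
R_carbon steel pipe wall = ln(102.2/100)/(2π×49.3×13.7) = 5.128×10^-6 K/W
R_outer film = 1/(h_o·2πr_oL) = 1/(16×2π×0.1022×13.7) = 0.007104 K/W
R_total = 0.00711 K/W
Q = ΔT/R_total = 254/0.00711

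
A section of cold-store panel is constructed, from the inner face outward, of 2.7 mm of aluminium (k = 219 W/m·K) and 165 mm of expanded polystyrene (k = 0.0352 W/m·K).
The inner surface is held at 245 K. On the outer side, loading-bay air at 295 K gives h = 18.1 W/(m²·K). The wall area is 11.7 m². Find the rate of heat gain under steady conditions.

Q ≈ 123 W

Thermal resistances in series:
R_aluminium = L/(kA) = 0.0027/(219×11.7) = 1.054×10^-6 K/W
R_expanded polystyrene = L/(kA) = 0.165/(0.0352×11.7) = 0.4006 K/W
R_outer film = 1/(h_o·A) = 1/(18.1×11.7) = 0.004722 K/W
R_total = 0.4054 K/W
Q = ΔT / R_total = 50 / 0.4054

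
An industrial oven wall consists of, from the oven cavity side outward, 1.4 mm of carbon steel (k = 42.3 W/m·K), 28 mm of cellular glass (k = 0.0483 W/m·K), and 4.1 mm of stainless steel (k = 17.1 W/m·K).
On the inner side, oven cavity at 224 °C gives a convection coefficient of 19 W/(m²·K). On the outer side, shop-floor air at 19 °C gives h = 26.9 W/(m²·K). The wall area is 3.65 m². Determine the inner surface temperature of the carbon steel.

Using the resistance-network approach (series):
R_inner film = 1/(h_i·A) = 1/(19×3.65) = 0.01442 K/W
R_carbon steel = L/(kA) = 0.0014/(42.3×3.65) = 9.068×10^-6 K/W
R_cellular glass = L/(kA) = 0.028/(0.0483×3.65) = 0.1588 K/W
R_stainless steel = L/(kA) = 0.0041/(17.1×3.65) = 6.569×10^-5 K/W
R_outer film = 1/(h_o·A) = 1/(26.9×3.65) = 0.01018 K/W
R_total = 0.1835 K/W;  Q = ΔT/R_total = 205/0.1835 = 1117 W
T_interface = T_inner − Q·ΣR(inner→interface) = 224 − 1120×0.01442

T ≈ 208 °C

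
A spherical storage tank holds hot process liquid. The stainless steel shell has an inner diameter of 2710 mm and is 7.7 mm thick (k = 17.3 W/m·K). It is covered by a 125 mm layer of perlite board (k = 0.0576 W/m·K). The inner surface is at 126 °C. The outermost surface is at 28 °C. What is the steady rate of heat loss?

Q ≈ 1150 W

Radial (spherical) resistances in series:
R_stainless steel shell = (1/1.355 − 1/1.3627)/(4π×17.3) = 1.918×10^-5 K/W
R_perlite board = (1/1.3627 − 1/1.4877)/(4π×0.0576) = 0.08518 K/W
R_total = 0.0852 K/W
Q = ΔT/R_total = 98/0.0852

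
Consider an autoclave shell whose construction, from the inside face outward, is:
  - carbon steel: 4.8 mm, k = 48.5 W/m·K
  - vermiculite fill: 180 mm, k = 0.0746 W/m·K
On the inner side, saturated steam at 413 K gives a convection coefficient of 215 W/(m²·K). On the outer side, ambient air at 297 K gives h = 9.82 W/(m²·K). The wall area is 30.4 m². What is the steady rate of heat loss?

Q ≈ 1400 W

Treating each layer as a thermal resistance in series:
R_inner film = 1/(h_i·A) = 1/(215×30.4) = 1.53×10^-4 K/W
R_carbon steel = L/(kA) = 0.0048/(48.5×30.4) = 3.256×10^-6 K/W
R_vermiculite fill = L/(kA) = 0.18/(0.0746×30.4) = 0.07937 K/W
R_outer film = 1/(h_o·A) = 1/(9.82×30.4) = 0.00335 K/W
R_total = 0.08288 K/W
Q = ΔT / R_total = 116 / 0.08288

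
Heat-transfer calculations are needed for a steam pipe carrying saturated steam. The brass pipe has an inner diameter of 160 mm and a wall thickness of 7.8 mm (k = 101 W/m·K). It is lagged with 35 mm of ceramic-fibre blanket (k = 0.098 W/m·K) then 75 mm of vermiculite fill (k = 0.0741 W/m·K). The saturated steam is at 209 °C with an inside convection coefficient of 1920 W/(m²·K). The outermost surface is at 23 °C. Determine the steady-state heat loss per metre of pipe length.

Per-layer cylindrical resistances, series-summed:
R_inner film = 1/(h_i·2πr₁L) = 1/(1920×2π×0.08×1) = 0.001036 K/W
R_brass pipe wall = ln(87.8/80)/(2π×101×1) = 1.466×10^-4 K/W
R_ceramic-fibre blanket = ln(122.8/87.8)/(2π×0.098×1) = 0.5449 K/W
R_vermiculite fill = ln(197.8/122.8)/(2π×0.0741×1) = 1.024 K/W
R_total = 1.57 K/W
Q = ΔT/R_total = 186/1.57

q′ ≈ 118 W/m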